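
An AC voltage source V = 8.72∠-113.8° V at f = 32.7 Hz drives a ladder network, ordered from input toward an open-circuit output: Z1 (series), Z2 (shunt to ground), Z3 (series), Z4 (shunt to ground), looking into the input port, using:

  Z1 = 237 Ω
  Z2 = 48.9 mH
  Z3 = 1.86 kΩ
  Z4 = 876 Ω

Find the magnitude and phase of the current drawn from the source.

Step 1 — Angular frequency: ω = 2π·f = 2π·32.7 = 205.5 rad/s.
Step 2 — Component impedances:
  Z1: Z = R = 237 Ω
  Z2: Z = jωL = j·205.5·0.0489 = 0 + j10.05 Ω
  Z3: Z = R = 1860 Ω
  Z4: Z = R = 876 Ω
Step 3 — Ladder network (open output): work backward from the far end, alternating series and parallel combinations. Z_in = 237 + j10.05 Ω = 237.2∠2.4° Ω.
Step 4 — Source phasor: V = 8.72∠-113.8° V = -3.519 - j7.978 V.
Step 5 — Ohm's law: I = V / Z_total = (-3.519 - j7.978) / (237 + j10.05) = -0.01624 - j0.03297 A.
Step 6 — Convert to polar: |I| = 0.03675 A, ∠I = -116.2°.

I = 0.03675∠-116.2° A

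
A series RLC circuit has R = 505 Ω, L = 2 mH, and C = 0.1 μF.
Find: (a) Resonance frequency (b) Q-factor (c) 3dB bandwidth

Step 1 — Resonance: ω₀ = 1/√(LC) = 1/√(0.002·1e-07) = 7.071e+04 rad/s.
Step 2 — f₀ = ω₀/(2π) = 1.125e+04 Hz.
Step 3 — Series Q: Q = ω₀L/R = 7.071e+04·0.002/505 = 0.28.
Step 4 — Bandwidth: Δω = ω₀/Q = 2.525e+05 rad/s; BW = Δω/(2π) = 4.019e+04 Hz.

(a) f₀ = 1.125e+04 Hz  (b) Q = 0.28  (c) BW = 4.019e+04 Hz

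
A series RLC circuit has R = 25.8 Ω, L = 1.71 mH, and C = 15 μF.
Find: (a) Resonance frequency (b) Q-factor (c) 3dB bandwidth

Step 1 — Resonance: ω₀ = 1/√(LC) = 1/√(0.00171·1.5e-05) = 6244 rad/s.
Step 2 — f₀ = ω₀/(2π) = 993.7 Hz.
Step 3 — Series Q: Q = ω₀L/R = 6244·0.00171/25.8 = 0.4138.
Step 4 — Bandwidth: Δω = ω₀/Q = 1.509e+04 rad/s; BW = Δω/(2π) = 2401 Hz.

(a) f₀ = 993.7 Hz  (b) Q = 0.4138  (c) BW = 2401 Hz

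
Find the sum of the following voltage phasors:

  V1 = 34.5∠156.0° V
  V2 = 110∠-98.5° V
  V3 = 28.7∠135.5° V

Step 1 — Convert each phasor to rectangular form:
  V1 = 34.5·(cos(156.0°) + j·sin(156.0°)) = -31.52 + j14.03 V
  V2 = 110·(cos(-98.5°) + j·sin(-98.5°)) = -16.26 - j108.8 V
  V3 = 28.7·(cos(135.5°) + j·sin(135.5°)) = -20.47 + j20.12 V
Step 2 — Sum components: V_total = -68.25 - j74.64 V.
Step 3 — Convert to polar: |V_total| = 101.1 V, ∠V_total = -132.4°.

V_total = 101.1∠-132.4° V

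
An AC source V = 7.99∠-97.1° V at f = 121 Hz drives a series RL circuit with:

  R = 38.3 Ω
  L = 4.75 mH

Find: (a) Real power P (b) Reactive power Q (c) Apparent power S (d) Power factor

Step 1 — Angular frequency: ω = 2π·f = 2π·121 = 760.3 rad/s.
Step 2 — Component impedances:
  R: Z = R = 38.3 Ω
  L: Z = jωL = j·760.3·0.00475 = 0 + j3.611 Ω
Step 3 — Series combination: Z_total = R + L = 38.3 + j3.611 Ω = 38.47∠5.4° Ω.
Step 4 — Source phasor: V = 7.99∠-97.1° V = -0.9876 - j7.929 V.
Step 5 — Current: I = V / Z = -0.04491 - j0.2028 A = 0.2077∠-102.5° A.
Step 6 — Complex power: S = V·I* = 1.652 + j0.1558 VA.
Step 7 — Real power: P = Re(S) = 1.652 W.
Step 8 — Reactive power: Q = Im(S) = 0.1558 VAR.
Step 9 — Apparent power: |S| = 1.659 VA.
Step 10 — Power factor: PF = P/|S| = 0.9956 (lagging).

(a) P = 1.652 W  (b) Q = 0.1558 VAR  (c) S = 1.659 VA  (d) PF = 0.9956 (lagging)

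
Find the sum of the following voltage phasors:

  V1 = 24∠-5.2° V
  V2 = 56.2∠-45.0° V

Step 1 — Convert each phasor to rectangular form:
  V1 = 24·(cos(-5.2°) + j·sin(-5.2°)) = 23.9 - j2.175 V
  V2 = 56.2·(cos(-45.0°) + j·sin(-45.0°)) = 39.74 - j39.74 V
Step 2 — Sum components: V_total = 63.64 - j41.91 V.
Step 3 — Convert to polar: |V_total| = 76.2 V, ∠V_total = -33.4°.

V_total = 76.2∠-33.4° V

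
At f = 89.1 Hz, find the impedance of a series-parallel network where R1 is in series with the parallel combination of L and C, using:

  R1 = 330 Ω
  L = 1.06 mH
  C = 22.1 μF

Step 1 — Angular frequency: ω = 2π·f = 2π·89.1 = 559.8 rad/s.
Step 2 — Component impedances:
  R1: Z = R = 330 Ω
  L: Z = jωL = j·559.8·0.00106 = 0 + j0.5934 Ω
  C: Z = 1/(jωC) = -j/(ω·C) = 0 - j80.83 Ω
Step 3 — Parallel branch: L || C = 1/(1/L + 1/C) = 0 + j0.5978 Ω.
Step 4 — Series with R1: Z_total = R1 + (L || C) = 330 + j0.5978 Ω = 330∠0.1° Ω.

Z = 330 + j0.5978 Ω = 330∠0.1° Ω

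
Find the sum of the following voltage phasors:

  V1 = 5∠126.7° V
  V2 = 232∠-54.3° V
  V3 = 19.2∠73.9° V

Step 1 — Convert each phasor to rectangular form:
  V1 = 5·(cos(126.7°) + j·sin(126.7°)) = -2.988 + j4.009 V
  V2 = 232·(cos(-54.3°) + j·sin(-54.3°)) = 135.4 - j188.4 V
  V3 = 19.2·(cos(73.9°) + j·sin(73.9°)) = 5.324 + j18.45 V
Step 2 — Sum components: V_total = 137.7 - j165.9 V.
Step 3 — Convert to polar: |V_total| = 215.6 V, ∠V_total = -50.3°.

V_total = 215.6∠-50.3° V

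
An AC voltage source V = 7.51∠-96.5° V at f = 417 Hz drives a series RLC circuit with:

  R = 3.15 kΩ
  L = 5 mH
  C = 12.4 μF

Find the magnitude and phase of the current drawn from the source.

Step 1 — Angular frequency: ω = 2π·f = 2π·417 = 2620 rad/s.
Step 2 — Component impedances:
  R: Z = R = 3150 Ω
  L: Z = jωL = j·2620·0.005 = 0 + j13.1 Ω
  C: Z = 1/(jωC) = -j/(ω·C) = 0 - j30.78 Ω
Step 3 — Series combination: Z_total = R + L + C = 3150 - j17.68 Ω = 3150∠-0.3° Ω.
Step 4 — Source phasor: V = 7.51∠-96.5° V = -0.8502 - j7.462 V.
Step 5 — Ohm's law: I = V / Z_total = (-0.8502 - j7.462) / (3150 - j17.68) = -0.0002566 - j0.00237 A.
Step 6 — Convert to polar: |I| = 0.002384 A, ∠I = -96.2°.

I = 0.002384∠-96.2° A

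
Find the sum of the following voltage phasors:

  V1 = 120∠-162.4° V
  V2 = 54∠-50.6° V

Step 1 — Convert each phasor to rectangular form:
  V1 = 120·(cos(-162.4°) + j·sin(-162.4°)) = -114.4 - j36.28 V
  V2 = 54·(cos(-50.6°) + j·sin(-50.6°)) = 34.28 - j41.73 V
Step 2 — Sum components: V_total = -80.11 - j78.01 V.
Step 3 — Convert to polar: |V_total| = 111.8 V, ∠V_total = -135.8°.

V_total = 111.8∠-135.8° V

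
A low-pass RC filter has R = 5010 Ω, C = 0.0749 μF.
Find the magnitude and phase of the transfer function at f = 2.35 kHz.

Step 1 — Angular frequency: ω = 2π·2350 = 1.477e+04 rad/s.
Step 2 — Transfer function: H(jω) = 1/(1 + jωRC).
Step 3 — Denominator: 1 + jωRC = 1 + j·1.477e+04·5010·7.49e-08 = 1 + j5.541.
Step 4 — H = 0.03155 - j0.1748.
Step 5 — Magnitude: |H| = 0.1776 (-15.0 dB); phase: φ = -79.8°.

|H| = 0.1776 (-15.0 dB), φ = -79.8°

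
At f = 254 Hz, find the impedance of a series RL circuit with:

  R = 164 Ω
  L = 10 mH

Step 1 — Angular frequency: ω = 2π·f = 2π·254 = 1596 rad/s.
Step 2 — Component impedances:
  R: Z = R = 164 Ω
  L: Z = jωL = j·1596·0.01 = 0 + j15.96 Ω
Step 3 — Series combination: Z_total = R + L = 164 + j15.96 Ω = 164.8∠5.6° Ω.

Z = 164 + j15.96 Ω = 164.8∠5.6° Ω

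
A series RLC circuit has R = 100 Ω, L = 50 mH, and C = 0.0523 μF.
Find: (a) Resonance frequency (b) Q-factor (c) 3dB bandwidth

Step 1 — Resonance condition Im(Z)=0 gives ω₀ = 1/√(LC).
Step 2 — ω₀ = 1/√(0.05·5.23e-08) = 1.956e+04 rad/s.
Step 3 — f₀ = ω₀/(2π) = 3112 Hz.
Step 4 — Series Q: Q = ω₀L/R = 1.956e+04·0.05/100 = 9.778.
Step 5 — 3dB bandwidth: Δω = ω₀/Q = 2000 rad/s; BW = Δω/(2π) = 318.3 Hz.

(a) f₀ = 3112 Hz  (b) Q = 9.778  (c) BW = 318.3 Hz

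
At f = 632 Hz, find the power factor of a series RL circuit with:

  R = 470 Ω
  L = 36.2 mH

Step 1 — Angular frequency: ω = 2π·f = 2π·632 = 3971 rad/s.
Step 2 — Component impedances:
  R: Z = R = 470 Ω
  L: Z = jωL = j·3971·0.0362 = 0 + j143.7 Ω
Step 3 — Series combination: Z_total = R + L = 470 + j143.7 Ω = 491.5∠17.0° Ω.
Step 4 — Power factor: PF = cos(φ) = Re(Z)/|Z| = 470/491.5 = 0.9563.
Step 5 — Type: Im(Z) = 143.7 ⇒ lagging (phase φ = 17.0°).

PF = 0.9563 (lagging, φ = 17.0°)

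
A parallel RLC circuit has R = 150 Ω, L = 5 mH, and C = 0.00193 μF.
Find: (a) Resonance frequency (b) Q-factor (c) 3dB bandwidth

Step 1 — Resonance: ω₀ = 1/√(LC) = 1/√(0.005·1.93e-09) = 3.219e+05 rad/s.
Step 2 — f₀ = ω₀/(2π) = 5.123e+04 Hz.
Step 3 — Parallel Q: Q = R/(ω₀L) = 150/(3.219e+05·0.005) = 0.09319.
Step 4 — Bandwidth: Δω = ω₀/Q = 3.454e+06 rad/s; BW = Δω/(2π) = 5.498e+05 Hz.

(a) f₀ = 5.123e+04 Hz  (b) Q = 0.09319  (c) BW = 5.498e+05 Hz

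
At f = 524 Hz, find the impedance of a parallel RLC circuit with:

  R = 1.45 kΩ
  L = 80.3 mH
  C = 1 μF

Step 1 — Angular frequency: ω = 2π·f = 2π·524 = 3292 rad/s.
Step 2 — Component impedances:
  R: Z = R = 1450 Ω
  L: Z = jωL = j·3292·0.0803 = 0 + j264.4 Ω
  C: Z = 1/(jωC) = -j/(ω·C) = 0 - j303.7 Ω
Step 3 — Parallel combination: 1/Z_total = 1/R + 1/L + 1/C; Z_total = 963.5 + j684.6 Ω = 1182∠35.4° Ω.

Z = 963.5 + j684.6 Ω = 1182∠35.4° Ω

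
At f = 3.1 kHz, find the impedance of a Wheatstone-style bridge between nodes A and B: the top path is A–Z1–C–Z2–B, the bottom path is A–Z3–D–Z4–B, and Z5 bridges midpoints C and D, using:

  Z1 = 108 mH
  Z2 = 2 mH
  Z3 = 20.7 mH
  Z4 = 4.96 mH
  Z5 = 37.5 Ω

Step 1 — Angular frequency: ω = 2π·f = 2π·3100 = 1.948e+04 rad/s.
Step 2 — Component impedances:
  Z1: Z = jωL = j·1.948e+04·0.108 = 0 + j2104 Ω
  Z2: Z = jωL = j·1.948e+04·0.002 = 0 + j38.96 Ω
  Z3: Z = jωL = j·1.948e+04·0.0207 = 0 + j403.2 Ω
  Z4: Z = jωL = j·1.948e+04·0.00496 = 0 + j96.61 Ω
  Z5: Z = R = 37.5 Ω
Step 3 — Bridge requires nodal analysis (the Z5 bridge couples midpoints C and D, so the two paths cannot be reduced to a simple series/parallel combination). Setting node B to ground and injecting 1 A at node A, the 3-node admittance system at A, C, D solves to V_A = Z_AB = 10.52 + j369.2 Ω = 369.3∠88.4° Ω.

Z = 10.52 + j369.2 Ω = 369.3∠88.4° Ω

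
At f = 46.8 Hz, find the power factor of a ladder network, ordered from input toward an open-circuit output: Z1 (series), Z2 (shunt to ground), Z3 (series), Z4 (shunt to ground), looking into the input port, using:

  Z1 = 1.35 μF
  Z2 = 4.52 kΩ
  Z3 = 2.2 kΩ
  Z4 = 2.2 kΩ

Step 1 — Angular frequency: ω = 2π·f = 2π·46.8 = 294.1 rad/s.
Step 2 — Component impedances:
  Z1: Z = 1/(jωC) = -j/(ω·C) = 0 - j2519 Ω
  Z2: Z = R = 4520 Ω
  Z3: Z = R = 2200 Ω
  Z4: Z = R = 2200 Ω
Step 3 — Ladder network (open output): work backward from the far end, alternating series and parallel combinations. Z_in = 2230 - j2519 Ω = 3364∠-48.5° Ω.
Step 4 — Power factor: PF = cos(φ) = Re(Z)/|Z| = 2229.6/3364 = 0.6628.
Step 5 — Type: Im(Z) = -2519 ⇒ leading (phase φ = -48.5°).

PF = 0.6628 (leading, φ = -48.5°)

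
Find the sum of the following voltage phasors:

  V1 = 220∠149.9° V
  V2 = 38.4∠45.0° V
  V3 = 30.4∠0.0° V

Step 1 — Convert each phasor to rectangular form:
  V1 = 220·(cos(149.9°) + j·sin(149.9°)) = -190.3 + j110.3 V
  V2 = 38.4·(cos(45.0°) + j·sin(45.0°)) = 27.15 + j27.15 V
  V3 = 30.4·(cos(0.0°) + j·sin(0.0°)) = 30.4 V
Step 2 — Sum components: V_total = -132.8 + j137.5 V.
Step 3 — Convert to polar: |V_total| = 191.1 V, ∠V_total = 134.0°.

V_total = 191.1∠134.0° V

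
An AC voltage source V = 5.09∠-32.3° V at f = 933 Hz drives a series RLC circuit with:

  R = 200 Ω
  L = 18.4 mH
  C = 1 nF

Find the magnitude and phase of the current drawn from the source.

Step 1 — Angular frequency: ω = 2π·f = 2π·933 = 5862 rad/s.
Step 2 — Component impedances:
  R: Z = R = 200 Ω
  L: Z = jωL = j·5862·0.0184 = 0 + j107.9 Ω
  C: Z = 1/(jωC) = -j/(ω·C) = 0 - j1.706e+05 Ω
Step 3 — Series combination: Z_total = R + L + C = 200 - j1.705e+05 Ω = 1.705e+05∠-89.9° Ω.
Step 4 — Source phasor: V = 5.09∠-32.3° V = 4.302 - j2.72 V.
Step 5 — Ohm's law: I = V / Z_total = (4.302 - j2.72) / (200 - j1.705e+05) = 1.598e-05 + j2.522e-05 A.
Step 6 — Convert to polar: |I| = 2.986e-05 A, ∠I = 57.6°.

I = 2.986e-05∠57.6° A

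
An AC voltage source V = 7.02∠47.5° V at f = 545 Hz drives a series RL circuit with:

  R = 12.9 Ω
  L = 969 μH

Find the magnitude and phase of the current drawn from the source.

Step 1 — Angular frequency: ω = 2π·f = 2π·545 = 3424 rad/s.
Step 2 — Component impedances:
  R: Z = R = 12.9 Ω
  L: Z = jωL = j·3424·0.000969 = 0 + j3.318 Ω
Step 3 — Series combination: Z_total = R + L = 12.9 + j3.318 Ω = 13.32∠14.4° Ω.
Step 4 — Source phasor: V = 7.02∠47.5° V = 4.743 + j5.176 V.
Step 5 — Ohm's law: I = V / Z_total = (4.743 + j5.176) / (12.9 + j3.318) = 0.4416 + j0.2876 A.
Step 6 — Convert to polar: |I| = 0.527 A, ∠I = 33.1°.

I = 0.527∠33.1° A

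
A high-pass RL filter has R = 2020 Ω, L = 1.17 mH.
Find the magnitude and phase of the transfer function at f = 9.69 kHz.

Step 1 — Angular frequency: ω = 2π·9690 = 6.088e+04 rad/s.
Step 2 — Transfer function: H(jω) = jωL/(R + jωL).
Step 3 — Numerator jωL = j·71.23; denominator R + jωL = 2020 + j71.23.
Step 4 — H = 0.001242 + j0.03522.
Step 5 — Magnitude: |H| = 0.03524 (-29.1 dB); phase: φ = 88.0°.

|H| = 0.03524 (-29.1 dB), φ = 88.0°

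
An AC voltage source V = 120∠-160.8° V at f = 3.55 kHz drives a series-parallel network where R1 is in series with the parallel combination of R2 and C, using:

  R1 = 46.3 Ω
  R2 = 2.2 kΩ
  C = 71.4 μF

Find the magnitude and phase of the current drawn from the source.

Step 1 — Angular frequency: ω = 2π·f = 2π·3550 = 2.231e+04 rad/s.
Step 2 — Component impedances:
  R1: Z = R = 46.3 Ω
  R2: Z = R = 2200 Ω
  C: Z = 1/(jωC) = -j/(ω·C) = 0 - j0.6279 Ω
Step 3 — Parallel branch: R2 || C = 1/(1/R2 + 1/C) = 0.0001792 - j0.6279 Ω.
Step 4 — Series with R1: Z_total = R1 + (R2 || C) = 46.3 - j0.6279 Ω = 46.3∠-0.8° Ω.
Step 5 — Source phasor: V = 120∠-160.8° V = -113.3 - j39.46 V.
Step 6 — Ohm's law: I = V / Z_total = (-113.3 - j39.46) / (46.3 - j0.6279) = -2.436 - j0.8854 A.
Step 7 — Convert to polar: |I| = 2.592 A, ∠I = -160.0°.

I = 2.592∠-160.0° A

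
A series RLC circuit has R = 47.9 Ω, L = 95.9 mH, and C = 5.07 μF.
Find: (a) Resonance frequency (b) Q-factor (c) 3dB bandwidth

Step 1 — Resonance condition Im(Z)=0 gives ω₀ = 1/√(LC).
Step 2 — ω₀ = 1/√(0.0959·5.07e-06) = 1434 rad/s.
Step 3 — f₀ = ω₀/(2π) = 228.2 Hz.
Step 4 — Series Q: Q = ω₀L/R = 1434·0.0959/47.9 = 2.871.
Step 5 — 3dB bandwidth: Δω = ω₀/Q = 499.5 rad/s; BW = Δω/(2π) = 79.49 Hz.

(a) f₀ = 228.2 Hz  (b) Q = 2.871  (c) BW = 79.49 Hz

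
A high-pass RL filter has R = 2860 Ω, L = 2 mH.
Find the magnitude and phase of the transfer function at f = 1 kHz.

Step 1 — Angular frequency: ω = 2π·1000 = 6283 rad/s.
Step 2 — Transfer function: H(jω) = jωL/(R + jωL).
Step 3 — Numerator jωL = j·12.57; denominator R + jωL = 2860 + j12.57.
Step 4 — H = 1.931e-05 + j0.004394.
Step 5 — Magnitude: |H| = 0.004394 (-47.1 dB); phase: φ = 89.7°.

|H| = 0.004394 (-47.1 dB), φ = 89.7°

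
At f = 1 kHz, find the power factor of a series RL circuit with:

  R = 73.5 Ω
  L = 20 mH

Step 1 — Angular frequency: ω = 2π·f = 2π·1000 = 6283 rad/s.
Step 2 — Component impedances:
  R: Z = R = 73.5 Ω
  L: Z = jωL = j·6283·0.02 = 0 + j125.7 Ω
Step 3 — Series combination: Z_total = R + L = 73.5 + j125.7 Ω = 145.6∠59.7° Ω.
Step 4 — Power factor: PF = cos(φ) = Re(Z)/|Z| = 73.5/145.58 = 0.5049.
Step 5 — Type: Im(Z) = 125.7 ⇒ lagging (phase φ = 59.7°).

PF = 0.5049 (lagging, φ = 59.7°)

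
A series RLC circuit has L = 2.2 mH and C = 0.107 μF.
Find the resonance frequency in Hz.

Step 1 — Resonance condition Im(Z)=0 gives ω₀ = 1/√(LC).
Step 2 — ω₀ = 1/√(0.0022·1.07e-07) = 6.518e+04 rad/s.
Step 3 — f₀ = ω₀/(2π) = 1.037e+04 Hz.

f₀ = 1.037e+04 Hz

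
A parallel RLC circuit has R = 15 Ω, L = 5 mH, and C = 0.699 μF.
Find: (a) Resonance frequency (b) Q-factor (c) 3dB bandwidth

Step 1 — Resonance: ω₀ = 1/√(LC) = 1/√(0.005·6.99e-07) = 1.692e+04 rad/s.
Step 2 — f₀ = ω₀/(2π) = 2692 Hz.
Step 3 — Parallel Q: Q = R/(ω₀L) = 15/(1.692e+04·0.005) = 0.1774.
Step 4 — Bandwidth: Δω = ω₀/Q = 9.537e+04 rad/s; BW = Δω/(2π) = 1.518e+04 Hz.

(a) f₀ = 2692 Hz  (b) Q = 0.1774  (c) BW = 1.518e+04 Hz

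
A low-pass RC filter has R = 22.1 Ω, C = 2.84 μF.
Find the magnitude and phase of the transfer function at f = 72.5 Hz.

Step 1 — Angular frequency: ω = 2π·72.5 = 455.5 rad/s.
Step 2 — Transfer function: H(jω) = 1/(1 + jωRC).
Step 3 — Denominator: 1 + jωRC = 1 + j·455.5·22.1·2.84e-06 = 1 + j0.02859.
Step 4 — H = 0.9992 - j0.02857.
Step 5 — Magnitude: |H| = 0.9996 (-0.0 dB); phase: φ = -1.6°.

|H| = 0.9996 (-0.0 dB), φ = -1.6°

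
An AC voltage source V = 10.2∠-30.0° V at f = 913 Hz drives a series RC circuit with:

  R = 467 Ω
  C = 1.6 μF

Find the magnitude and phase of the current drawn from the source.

Step 1 — Angular frequency: ω = 2π·f = 2π·913 = 5737 rad/s.
Step 2 — Component impedances:
  R: Z = R = 467 Ω
  C: Z = 1/(jωC) = -j/(ω·C) = 0 - j109 Ω
Step 3 — Series combination: Z_total = R + C = 467 - j109 Ω = 479.5∠-13.1° Ω.
Step 4 — Source phasor: V = 10.2∠-30.0° V = 8.833 - j5.1 V.
Step 5 — Ohm's law: I = V / Z_total = (8.833 - j5.1) / (467 - j109) = 0.02036 - j0.006172 A.
Step 6 — Convert to polar: |I| = 0.02127 A, ∠I = -16.9°.

I = 0.02127∠-16.9° A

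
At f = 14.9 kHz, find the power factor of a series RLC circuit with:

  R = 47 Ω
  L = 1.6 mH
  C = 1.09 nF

Step 1 — Angular frequency: ω = 2π·f = 2π·1.49e+04 = 9.362e+04 rad/s.
Step 2 — Component impedances:
  R: Z = R = 47 Ω
  L: Z = jωL = j·9.362e+04·0.0016 = 0 + j149.8 Ω
  C: Z = 1/(jωC) = -j/(ω·C) = 0 - j9800 Ω
Step 3 — Series combination: Z_total = R + L + C = 47 - j9650 Ω = 9650∠-89.7° Ω.
Step 4 — Power factor: PF = cos(φ) = Re(Z)/|Z| = 47/9649.9 = 0.004871.
Step 5 — Type: Im(Z) = -9650 ⇒ leading (phase φ = -89.7°).

PF = 0.004871 (leading, φ = -89.7°)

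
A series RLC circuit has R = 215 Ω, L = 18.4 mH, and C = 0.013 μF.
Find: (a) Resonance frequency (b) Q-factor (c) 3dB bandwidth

Step 1 — Resonance condition Im(Z)=0 gives ω₀ = 1/√(LC).
Step 2 — ω₀ = 1/√(0.0184·1.3e-08) = 6.466e+04 rad/s.
Step 3 — f₀ = ω₀/(2π) = 1.029e+04 Hz.
Step 4 — Series Q: Q = ω₀L/R = 6.466e+04·0.0184/215 = 5.533.
Step 5 — 3dB bandwidth: Δω = ω₀/Q = 1.168e+04 rad/s; BW = Δω/(2π) = 1860 Hz.

(a) f₀ = 1.029e+04 Hz  (b) Q = 5.533  (c) BW = 1860 Hz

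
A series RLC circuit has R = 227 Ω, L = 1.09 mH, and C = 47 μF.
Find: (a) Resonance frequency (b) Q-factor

Step 1 — Resonance condition Im(Z)=0 gives ω₀ = 1/√(LC).
Step 2 — ω₀ = 1/√(0.00109·4.7e-05) = 4418 rad/s.
Step 3 — f₀ = ω₀/(2π) = 703.2 Hz.
Step 4 — Series Q: Q = ω₀L/R = 4418·0.00109/227 = 0.02121.

(a) f₀ = 703.2 Hz  (b) Q = 0.02121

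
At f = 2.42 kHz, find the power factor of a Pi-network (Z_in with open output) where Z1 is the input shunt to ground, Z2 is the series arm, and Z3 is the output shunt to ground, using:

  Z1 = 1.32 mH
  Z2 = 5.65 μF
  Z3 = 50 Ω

Step 1 — Angular frequency: ω = 2π·f = 2π·2420 = 1.521e+04 rad/s.
Step 2 — Component impedances:
  Z1: Z = jωL = j·1.521e+04·0.00132 = 0 + j20.07 Ω
  Z2: Z = 1/(jωC) = -j/(ω·C) = 0 - j11.64 Ω
  Z3: Z = R = 50 Ω
Step 3 — With open output, the series arm Z2 and the output shunt Z3 appear in series to ground: Z2 + Z3 = 50 - j11.64 Ω.
Step 4 — Parallel with input shunt Z1: Z_in = Z1 || (Z2 + Z3) = 7.834 + j18.75 Ω = 20.32∠67.3° Ω.
Step 5 — Power factor: PF = cos(φ) = Re(Z)/|Z| = 7.834/20.32 = 0.3855.
Step 6 — Type: Im(Z) = 18.75 ⇒ lagging (phase φ = 67.3°).

PF = 0.3855 (lagging, φ = 67.3°)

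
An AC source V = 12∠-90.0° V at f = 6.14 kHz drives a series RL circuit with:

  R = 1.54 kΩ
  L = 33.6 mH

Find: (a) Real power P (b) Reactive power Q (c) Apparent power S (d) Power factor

Step 1 — Angular frequency: ω = 2π·f = 2π·6140 = 3.858e+04 rad/s.
Step 2 — Component impedances:
  R: Z = R = 1540 Ω
  L: Z = jωL = j·3.858e+04·0.0336 = 0 + j1296 Ω
Step 3 — Series combination: Z_total = R + L = 1540 + j1296 Ω = 2013∠40.1° Ω.
Step 4 — Source phasor: V = 12∠-90.0° V = 0 - j12 V.
Step 5 — Current: I = V / Z = -0.003839 - j0.004561 A = 0.005961∠-130.1° A.
Step 6 — Complex power: S = V·I* = 0.05473 + j0.04607 VA.
Step 7 — Real power: P = Re(S) = 0.05473 W.
Step 8 — Reactive power: Q = Im(S) = 0.04607 VAR.
Step 9 — Apparent power: |S| = 0.07154 VA.
Step 10 — Power factor: PF = P/|S| = 0.7651 (lagging).

(a) P = 0.05473 W  (b) Q = 0.04607 VAR  (c) S = 0.07154 VA  (d) PF = 0.7651 (lagging)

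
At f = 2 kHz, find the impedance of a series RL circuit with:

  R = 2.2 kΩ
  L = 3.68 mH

Step 1 — Angular frequency: ω = 2π·f = 2π·2000 = 1.257e+04 rad/s.
Step 2 — Component impedances:
  R: Z = R = 2200 Ω
  L: Z = jωL = j·1.257e+04·0.00368 = 0 + j46.24 Ω
Step 3 — Series combination: Z_total = R + L = 2200 + j46.24 Ω = 2200∠1.2° Ω.

Z = 2200 + j46.24 Ω = 2200∠1.2° Ω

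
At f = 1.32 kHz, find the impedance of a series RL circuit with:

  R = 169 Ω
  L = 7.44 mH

Step 1 — Angular frequency: ω = 2π·f = 2π·1320 = 8294 rad/s.
Step 2 — Component impedances:
  R: Z = R = 169 Ω
  L: Z = jωL = j·8294·0.00744 = 0 + j61.71 Ω
Step 3 — Series combination: Z_total = R + L = 169 + j61.71 Ω = 179.9∠20.1° Ω.

Z = 169 + j61.71 Ω = 179.9∠20.1° Ω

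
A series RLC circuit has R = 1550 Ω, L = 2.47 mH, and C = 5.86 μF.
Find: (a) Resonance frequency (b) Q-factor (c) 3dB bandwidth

Step 1 — Resonance: ω₀ = 1/√(LC) = 1/√(0.00247·5.86e-06) = 8312 rad/s.
Step 2 — f₀ = ω₀/(2π) = 1323 Hz.
Step 3 — Series Q: Q = ω₀L/R = 8312·0.00247/1550 = 0.01325.
Step 4 — Bandwidth: Δω = ω₀/Q = 6.275e+05 rad/s; BW = Δω/(2π) = 9.987e+04 Hz.

(a) f₀ = 1323 Hz  (b) Q = 0.01325  (c) BW = 9.987e+04 Hz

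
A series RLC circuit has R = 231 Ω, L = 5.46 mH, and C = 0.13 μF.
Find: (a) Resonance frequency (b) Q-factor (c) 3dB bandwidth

Step 1 — Resonance condition Im(Z)=0 gives ω₀ = 1/√(LC).
Step 2 — ω₀ = 1/√(0.00546·1.3e-07) = 3.753e+04 rad/s.
Step 3 — f₀ = ω₀/(2π) = 5974 Hz.
Step 4 — Series Q: Q = ω₀L/R = 3.753e+04·0.00546/231 = 0.8872.
Step 5 — 3dB bandwidth: Δω = ω₀/Q = 4.231e+04 rad/s; BW = Δω/(2π) = 6733 Hz.

(a) f₀ = 5974 Hz  (b) Q = 0.8872  (c) BW = 6733 Hz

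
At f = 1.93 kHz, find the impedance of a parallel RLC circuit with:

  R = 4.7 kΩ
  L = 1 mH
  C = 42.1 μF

Step 1 — Angular frequency: ω = 2π·f = 2π·1930 = 1.213e+04 rad/s.
Step 2 — Component impedances:
  R: Z = R = 4700 Ω
  L: Z = jωL = j·1.213e+04·0.001 = 0 + j12.13 Ω
  C: Z = 1/(jωC) = -j/(ω·C) = 0 - j1.959 Ω
Step 3 — Parallel combination: 1/Z_total = 1/R + 1/L + 1/C; Z_total = 0.001161 - j2.336 Ω = 2.336∠-90.0° Ω.

Z = 0.001161 - j2.336 Ω = 2.336∠-90.0° Ω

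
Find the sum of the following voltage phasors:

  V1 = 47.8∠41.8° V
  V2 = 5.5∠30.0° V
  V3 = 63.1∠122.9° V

Step 1 — Convert each phasor to rectangular form:
  V1 = 47.8·(cos(41.8°) + j·sin(41.8°)) = 35.63 + j31.86 V
  V2 = 5.5·(cos(30.0°) + j·sin(30.0°)) = 4.763 + j2.75 V
  V3 = 63.1·(cos(122.9°) + j·sin(122.9°)) = -34.27 + j52.98 V
Step 2 — Sum components: V_total = 6.123 + j87.59 V.
Step 3 — Convert to polar: |V_total| = 87.8 V, ∠V_total = 86.0°.

V_total = 87.8∠86.0° V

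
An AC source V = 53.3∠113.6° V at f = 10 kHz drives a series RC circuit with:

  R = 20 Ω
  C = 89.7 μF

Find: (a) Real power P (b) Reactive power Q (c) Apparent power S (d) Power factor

Step 1 — Angular frequency: ω = 2π·f = 2π·1e+04 = 6.283e+04 rad/s.
Step 2 — Component impedances:
  R: Z = R = 20 Ω
  C: Z = 1/(jωC) = -j/(ω·C) = 0 - j0.1774 Ω
Step 3 — Series combination: Z_total = R + C = 20 - j0.1774 Ω = 20∠-0.5° Ω.
Step 4 — Source phasor: V = 53.3∠113.6° V = -21.34 + j48.84 V.
Step 5 — Current: I = V / Z = -1.089 + j2.432 A = 2.665∠114.1° A.
Step 6 — Complex power: S = V·I* = 142 - j1.26 VA.
Step 7 — Real power: P = Re(S) = 142 W.
Step 8 — Reactive power: Q = Im(S) = -1.26 VAR.
Step 9 — Apparent power: |S| = 142 VA.
Step 10 — Power factor: PF = P/|S| = 1 (leading).

(a) P = 142 W  (b) Q = -1.26 VAR  (c) S = 142 VA  (d) PF = 1 (leading)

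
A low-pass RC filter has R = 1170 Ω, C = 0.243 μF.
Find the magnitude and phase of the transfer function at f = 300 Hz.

Step 1 — Angular frequency: ω = 2π·300 = 1885 rad/s.
Step 2 — Transfer function: H(jω) = 1/(1 + jωRC).
Step 3 — Denominator: 1 + jωRC = 1 + j·1885·1170·2.43e-07 = 1 + j0.5359.
Step 4 — H = 0.7769 - j0.4163.
Step 5 — Magnitude: |H| = 0.8814 (-1.1 dB); phase: φ = -28.2°.

|H| = 0.8814 (-1.1 dB), φ = -28.2°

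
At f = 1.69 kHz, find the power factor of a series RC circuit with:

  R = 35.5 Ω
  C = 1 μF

Step 1 — Angular frequency: ω = 2π·f = 2π·1690 = 1.062e+04 rad/s.
Step 2 — Component impedances:
  R: Z = R = 35.5 Ω
  C: Z = 1/(jωC) = -j/(ω·C) = 0 - j94.17 Ω
Step 3 — Series combination: Z_total = R + C = 35.5 - j94.17 Ω = 100.6∠-69.3° Ω.
Step 4 — Power factor: PF = cos(φ) = Re(Z)/|Z| = 35.5/100.64 = 0.3527.
Step 5 — Type: Im(Z) = -94.17 ⇒ leading (phase φ = -69.3°).

PF = 0.3527 (leading, φ = -69.3°)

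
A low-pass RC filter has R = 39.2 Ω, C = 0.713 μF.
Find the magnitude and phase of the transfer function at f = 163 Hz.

Step 1 — Angular frequency: ω = 2π·163 = 1024 rad/s.
Step 2 — Transfer function: H(jω) = 1/(1 + jωRC).
Step 3 — Denominator: 1 + jωRC = 1 + j·1024·39.2·7.13e-07 = 1 + j0.02862.
Step 4 — H = 0.9992 - j0.0286.
Step 5 — Magnitude: |H| = 0.9996 (-0.0 dB); phase: φ = -1.6°.

|H| = 0.9996 (-0.0 dB), φ = -1.6°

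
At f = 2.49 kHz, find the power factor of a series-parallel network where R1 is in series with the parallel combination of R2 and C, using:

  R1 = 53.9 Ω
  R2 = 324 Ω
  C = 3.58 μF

Step 1 — Angular frequency: ω = 2π·f = 2π·2490 = 1.565e+04 rad/s.
Step 2 — Component impedances:
  R1: Z = R = 53.9 Ω
  R2: Z = R = 324 Ω
  C: Z = 1/(jωC) = -j/(ω·C) = 0 - j17.85 Ω
Step 3 — Parallel branch: R2 || C = 1/(1/R2 + 1/C) = 0.9809 - j17.8 Ω.
Step 4 — Series with R1: Z_total = R1 + (R2 || C) = 54.88 - j17.8 Ω = 57.7∠-18.0° Ω.
Step 5 — Power factor: PF = cos(φ) = Re(Z)/|Z| = 54.881/57.695 = 0.9512.
Step 6 — Type: Im(Z) = -17.8 ⇒ leading (phase φ = -18.0°).

PF = 0.9512 (leading, φ = -18.0°)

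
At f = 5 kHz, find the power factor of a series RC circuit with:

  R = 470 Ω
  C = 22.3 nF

Step 1 — Angular frequency: ω = 2π·f = 2π·5000 = 3.142e+04 rad/s.
Step 2 — Component impedances:
  R: Z = R = 470 Ω
  C: Z = 1/(jωC) = -j/(ω·C) = 0 - j1427 Ω
Step 3 — Series combination: Z_total = R + C = 470 - j1427 Ω = 1503∠-71.8° Ω.
Step 4 — Power factor: PF = cos(φ) = Re(Z)/|Z| = 470/1502.79 = 0.3128.
Step 5 — Type: Im(Z) = -1427 ⇒ leading (phase φ = -71.8°).

PF = 0.3128 (leading, φ = -71.8°)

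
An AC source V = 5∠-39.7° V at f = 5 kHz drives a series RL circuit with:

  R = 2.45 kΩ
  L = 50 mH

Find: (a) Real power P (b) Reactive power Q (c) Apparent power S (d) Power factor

Step 1 — Angular frequency: ω = 2π·f = 2π·5000 = 3.142e+04 rad/s.
Step 2 — Component impedances:
  R: Z = R = 2450 Ω
  L: Z = jωL = j·3.142e+04·0.05 = 0 + j1571 Ω
Step 3 — Series combination: Z_total = R + L = 2450 + j1571 Ω = 2910∠32.7° Ω.
Step 4 — Source phasor: V = 5∠-39.7° V = 3.847 - j3.194 V.
Step 5 — Current: I = V / Z = 0.0005205 - j0.001637 A = 0.001718∠-72.4° A.
Step 6 — Complex power: S = V·I* = 0.007231 + j0.004636 VA.
Step 7 — Real power: P = Re(S) = 0.007231 W.
Step 8 — Reactive power: Q = Im(S) = 0.004636 VAR.
Step 9 — Apparent power: |S| = 0.00859 VA.
Step 10 — Power factor: PF = P/|S| = 0.8418 (lagging).

(a) P = 0.007231 W  (b) Q = 0.004636 VAR  (c) S = 0.00859 VA  (d) PF = 0.8418 (lagging)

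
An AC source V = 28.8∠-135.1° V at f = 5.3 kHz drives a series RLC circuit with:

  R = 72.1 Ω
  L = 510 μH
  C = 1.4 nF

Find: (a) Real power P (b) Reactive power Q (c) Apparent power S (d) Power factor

Step 1 — Angular frequency: ω = 2π·f = 2π·5300 = 3.33e+04 rad/s.
Step 2 — Component impedances:
  R: Z = R = 72.1 Ω
  L: Z = jωL = j·3.33e+04·0.00051 = 0 + j16.98 Ω
  C: Z = 1/(jωC) = -j/(ω·C) = 0 - j2.145e+04 Ω
Step 3 — Series combination: Z_total = R + L + C = 72.1 - j2.143e+04 Ω = 2.143e+04∠-89.8° Ω.
Step 4 — Source phasor: V = 28.8∠-135.1° V = -20.4 - j20.33 V.
Step 5 — Current: I = V / Z = 0.0009453 - j0.000955 A = 0.001344∠-45.3° A.
Step 6 — Complex power: S = V·I* = 0.0001302 - j0.0387 VA.
Step 7 — Real power: P = Re(S) = 0.0001302 W.
Step 8 — Reactive power: Q = Im(S) = -0.0387 VAR.
Step 9 — Apparent power: |S| = 0.0387 VA.
Step 10 — Power factor: PF = P/|S| = 0.003364 (leading).

(a) P = 0.0001302 W  (b) Q = -0.0387 VAR  (c) S = 0.0387 VA  (d) PF = 0.003364 (leading)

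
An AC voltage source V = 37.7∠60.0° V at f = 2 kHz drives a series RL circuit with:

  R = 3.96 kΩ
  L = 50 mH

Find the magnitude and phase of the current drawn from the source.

Step 1 — Angular frequency: ω = 2π·f = 2π·2000 = 1.257e+04 rad/s.
Step 2 — Component impedances:
  R: Z = R = 3960 Ω
  L: Z = jωL = j·1.257e+04·0.05 = 0 + j628.3 Ω
Step 3 — Series combination: Z_total = R + L = 3960 + j628.3 Ω = 4010∠9.0° Ω.
Step 4 — Source phasor: V = 37.7∠60.0° V = 18.85 + j32.65 V.
Step 5 — Ohm's law: I = V / Z_total = (18.85 + j32.65) / (3960 + j628.3) = 0.005919 + j0.007306 A.
Step 6 — Convert to polar: |I| = 0.009403 A, ∠I = 51.0°.

I = 0.009403∠51.0° A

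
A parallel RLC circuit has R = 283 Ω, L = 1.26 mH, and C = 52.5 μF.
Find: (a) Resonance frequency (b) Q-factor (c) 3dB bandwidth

Step 1 — Resonance: ω₀ = 1/√(LC) = 1/√(0.00126·5.25e-05) = 3888 rad/s.
Step 2 — f₀ = ω₀/(2π) = 618.8 Hz.
Step 3 — Parallel Q: Q = R/(ω₀L) = 283/(3888·0.00126) = 57.77.
Step 4 — Bandwidth: Δω = ω₀/Q = 67.31 rad/s; BW = Δω/(2π) = 10.71 Hz.

(a) f₀ = 618.8 Hz  (b) Q = 57.77  (c) BW = 10.71 Hz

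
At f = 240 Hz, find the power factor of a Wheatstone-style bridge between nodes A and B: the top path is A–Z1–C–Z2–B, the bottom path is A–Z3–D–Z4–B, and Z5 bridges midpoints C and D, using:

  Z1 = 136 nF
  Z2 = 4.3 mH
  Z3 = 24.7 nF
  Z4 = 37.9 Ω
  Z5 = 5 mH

Step 1 — Angular frequency: ω = 2π·f = 2π·240 = 1508 rad/s.
Step 2 — Component impedances:
  Z1: Z = 1/(jωC) = -j/(ω·C) = 0 - j4876 Ω
  Z2: Z = jωL = j·1508·0.0043 = 0 + j6.484 Ω
  Z3: Z = 1/(jωC) = -j/(ω·C) = 0 - j2.685e+04 Ω
  Z4: Z = R = 37.9 Ω
  Z5: Z = jωL = j·1508·0.005 = 0 + j7.54 Ω
Step 3 — Bridge requires nodal analysis (the Z5 bridge couples midpoints C and D, so the two paths cannot be reduced to a simple series/parallel combination). Setting node B to ground and injecting 1 A at node A, the 3-node admittance system at A, C, D solves to V_A = Z_AB = 1.356 - j4120 Ω = 4120∠-90.0° Ω.
Step 4 — Power factor: PF = cos(φ) = Re(Z)/|Z| = 1.3558/4120.4 = 0.000329.
Step 5 — Type: Im(Z) = -4120 ⇒ leading (phase φ = -90.0°).

PF = 0.000329 (leading, φ = -90.0°)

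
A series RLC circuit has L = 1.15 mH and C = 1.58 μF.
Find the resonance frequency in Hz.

Step 1 — Resonance condition Im(Z)=0 gives ω₀ = 1/√(LC).
Step 2 — ω₀ = 1/√(0.00115·1.58e-06) = 2.346e+04 rad/s.
Step 3 — f₀ = ω₀/(2π) = 3734 Hz.

f₀ = 3734 Hz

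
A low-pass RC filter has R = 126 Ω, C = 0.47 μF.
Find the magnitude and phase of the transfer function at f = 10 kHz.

Step 1 — Angular frequency: ω = 2π·1e+04 = 6.283e+04 rad/s.
Step 2 — Transfer function: H(jω) = 1/(1 + jωRC).
Step 3 — Denominator: 1 + jωRC = 1 + j·6.283e+04·126·4.7e-07 = 1 + j3.721.
Step 4 — H = 0.06736 - j0.2506.
Step 5 — Magnitude: |H| = 0.2595 (-11.7 dB); phase: φ = -75.0°.

|H| = 0.2595 (-11.7 dB), φ = -75.0°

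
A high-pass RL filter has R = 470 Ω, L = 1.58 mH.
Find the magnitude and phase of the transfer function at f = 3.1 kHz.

Step 1 — Angular frequency: ω = 2π·3100 = 1.948e+04 rad/s.
Step 2 — Transfer function: H(jω) = jωL/(R + jωL).
Step 3 — Numerator jωL = j·30.78; denominator R + jωL = 470 + j30.78.
Step 4 — H = 0.004269 + j0.0652.
Step 5 — Magnitude: |H| = 0.06534 (-23.7 dB); phase: φ = 86.3°.

|H| = 0.06534 (-23.7 dB), φ = 86.3°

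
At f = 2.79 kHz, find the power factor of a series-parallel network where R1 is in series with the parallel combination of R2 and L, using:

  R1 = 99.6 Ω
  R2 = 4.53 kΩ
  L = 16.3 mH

Step 1 — Angular frequency: ω = 2π·f = 2π·2790 = 1.753e+04 rad/s.
Step 2 — Component impedances:
  R1: Z = R = 99.6 Ω
  R2: Z = R = 4530 Ω
  L: Z = jωL = j·1.753e+04·0.0163 = 0 + j285.7 Ω
Step 3 — Parallel branch: R2 || L = 1/(1/R2 + 1/L) = 17.95 + j284.6 Ω.
Step 4 — Series with R1: Z_total = R1 + (R2 || L) = 117.6 + j284.6 Ω = 307.9∠67.6° Ω.
Step 5 — Power factor: PF = cos(φ) = Re(Z)/|Z| = 117.552/307.929 = 0.3818.
Step 6 — Type: Im(Z) = 284.6 ⇒ lagging (phase φ = 67.6°).

PF = 0.3818 (lagging, φ = 67.6°)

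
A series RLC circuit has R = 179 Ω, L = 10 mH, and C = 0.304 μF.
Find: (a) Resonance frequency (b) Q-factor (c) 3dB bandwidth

Step 1 — Resonance condition Im(Z)=0 gives ω₀ = 1/√(LC).
Step 2 — ω₀ = 1/√(0.01·3.04e-07) = 1.814e+04 rad/s.
Step 3 — f₀ = ω₀/(2π) = 2887 Hz.
Step 4 — Series Q: Q = ω₀L/R = 1.814e+04·0.01/179 = 1.013.
Step 5 — 3dB bandwidth: Δω = ω₀/Q = 1.79e+04 rad/s; BW = Δω/(2π) = 2849 Hz.

(a) f₀ = 2887 Hz  (b) Q = 1.013  (c) BW = 2849 Hz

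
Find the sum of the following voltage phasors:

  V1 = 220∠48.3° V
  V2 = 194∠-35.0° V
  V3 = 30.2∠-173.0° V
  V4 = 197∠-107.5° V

Step 1 — Convert each phasor to rectangular form:
  V1 = 220·(cos(48.3°) + j·sin(48.3°)) = 146.4 + j164.3 V
  V2 = 194·(cos(-35.0°) + j·sin(-35.0°)) = 158.9 - j111.3 V
  V3 = 30.2·(cos(-173.0°) + j·sin(-173.0°)) = -29.97 - j3.68 V
  V4 = 197·(cos(-107.5°) + j·sin(-107.5°)) = -59.24 - j187.9 V
Step 2 — Sum components: V_total = 216.1 - j138.6 V.
Step 3 — Convert to polar: |V_total| = 256.7 V, ∠V_total = -32.7°.

V_total = 256.7∠-32.7° V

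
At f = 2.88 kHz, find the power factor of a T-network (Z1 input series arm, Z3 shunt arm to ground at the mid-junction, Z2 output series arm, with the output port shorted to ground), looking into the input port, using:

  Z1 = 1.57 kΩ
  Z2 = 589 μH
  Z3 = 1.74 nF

Step 1 — Angular frequency: ω = 2π·f = 2π·2880 = 1.81e+04 rad/s.
Step 2 — Component impedances:
  Z1: Z = R = 1570 Ω
  Z2: Z = jωL = j·1.81e+04·0.000589 = 0 + j10.66 Ω
  Z3: Z = 1/(jωC) = -j/(ω·C) = 0 - j3.176e+04 Ω
Step 3 — With the output port shorted to ground, the output series arm Z2 runs from the junction to ground; the shunt arm Z3 also runs from the junction to ground. They appear in parallel: Z3 || Z2 = 0 + j10.66 Ω.
Step 4 — Series with input arm Z1: Z_in = Z1 + (Z3 || Z2) = 1570 + j10.66 Ω = 1570∠0.4° Ω.
Step 5 — Power factor: PF = cos(φ) = Re(Z)/|Z| = 1570/1570 = 1.
Step 6 — Type: Im(Z) = 10.66 ⇒ lagging (phase φ = 0.4°).

PF = 1 (lagging, φ = 0.4°)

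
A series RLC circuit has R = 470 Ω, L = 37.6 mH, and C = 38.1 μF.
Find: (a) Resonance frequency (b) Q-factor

Step 1 — Resonance condition Im(Z)=0 gives ω₀ = 1/√(LC).
Step 2 — ω₀ = 1/√(0.0376·3.81e-05) = 835.5 rad/s.
Step 3 — f₀ = ω₀/(2π) = 133 Hz.
Step 4 — Series Q: Q = ω₀L/R = 835.5·0.0376/470 = 0.06684.

(a) f₀ = 133 Hz  (b) Q = 0.06684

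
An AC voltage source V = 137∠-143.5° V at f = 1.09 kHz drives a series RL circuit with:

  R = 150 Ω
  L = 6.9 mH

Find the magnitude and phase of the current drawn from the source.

Step 1 — Angular frequency: ω = 2π·f = 2π·1090 = 6849 rad/s.
Step 2 — Component impedances:
  R: Z = R = 150 Ω
  L: Z = jωL = j·6849·0.0069 = 0 + j47.26 Ω
Step 3 — Series combination: Z_total = R + L = 150 + j47.26 Ω = 157.3∠17.5° Ω.
Step 4 — Source phasor: V = 137∠-143.5° V = -110.1 - j81.49 V.
Step 5 — Ohm's law: I = V / Z_total = (-110.1 - j81.49) / (150 + j47.26) = -0.8236 - j0.2838 A.
Step 6 — Convert to polar: |I| = 0.8711 A, ∠I = -161.0°.

I = 0.8711∠-161.0° A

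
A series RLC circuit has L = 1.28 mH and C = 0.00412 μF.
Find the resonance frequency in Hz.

Step 1 — Resonance condition Im(Z)=0 gives ω₀ = 1/√(LC).
Step 2 — ω₀ = 1/√(0.00128·4.12e-09) = 4.355e+05 rad/s.
Step 3 — f₀ = ω₀/(2π) = 6.931e+04 Hz.

f₀ = 6.931e+04 Hz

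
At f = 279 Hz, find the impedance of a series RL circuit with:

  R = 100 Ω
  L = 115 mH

Step 1 — Angular frequency: ω = 2π·f = 2π·279 = 1753 rad/s.
Step 2 — Component impedances:
  R: Z = R = 100 Ω
  L: Z = jωL = j·1753·0.115 = 0 + j201.6 Ω
Step 3 — Series combination: Z_total = R + L = 100 + j201.6 Ω = 225∠63.6° Ω.

Z = 100 + j201.6 Ω = 225∠63.6° Ω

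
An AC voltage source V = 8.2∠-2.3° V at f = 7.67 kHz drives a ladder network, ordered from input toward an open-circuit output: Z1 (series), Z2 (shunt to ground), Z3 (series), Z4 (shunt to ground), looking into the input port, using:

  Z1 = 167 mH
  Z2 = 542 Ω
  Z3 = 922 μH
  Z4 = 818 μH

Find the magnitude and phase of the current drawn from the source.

Step 1 — Angular frequency: ω = 2π·f = 2π·7670 = 4.819e+04 rad/s.
Step 2 — Component impedances:
  Z1: Z = jωL = j·4.819e+04·0.167 = 0 + j8048 Ω
  Z2: Z = R = 542 Ω
  Z3: Z = jωL = j·4.819e+04·0.000922 = 0 + j44.43 Ω
  Z4: Z = jωL = j·4.819e+04·0.000818 = 0 + j39.42 Ω
Step 3 — Ladder network (open output): work backward from the far end, alternating series and parallel combinations. Z_in = 12.67 + j8130 Ω = 8130∠89.9° Ω.
Step 4 — Source phasor: V = 8.2∠-2.3° V = 8.193 - j0.3291 V.
Step 5 — Ohm's law: I = V / Z_total = (8.193 - j0.3291) / (12.67 + j8130) = -3.891e-05 - j0.001008 A.
Step 6 — Convert to polar: |I| = 0.001009 A, ∠I = -92.2°.

I = 0.001009∠-92.2° A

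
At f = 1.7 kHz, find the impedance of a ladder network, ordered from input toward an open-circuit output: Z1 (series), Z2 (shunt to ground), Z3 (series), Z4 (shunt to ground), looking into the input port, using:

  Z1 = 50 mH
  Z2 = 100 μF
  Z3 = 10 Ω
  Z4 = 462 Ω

Step 1 — Angular frequency: ω = 2π·f = 2π·1700 = 1.068e+04 rad/s.
Step 2 — Component impedances:
  Z1: Z = jωL = j·1.068e+04·0.05 = 0 + j534.1 Ω
  Z2: Z = 1/(jωC) = -j/(ω·C) = 0 - j0.9362 Ω
  Z3: Z = R = 10 Ω
  Z4: Z = R = 462 Ω
Step 3 — Ladder network (open output): work backward from the far end, alternating series and parallel combinations. Z_in = 0.001857 + j533.1 Ω = 533.1∠90.0° Ω.

Z = 0.001857 + j533.1 Ω = 533.1∠90.0° Ω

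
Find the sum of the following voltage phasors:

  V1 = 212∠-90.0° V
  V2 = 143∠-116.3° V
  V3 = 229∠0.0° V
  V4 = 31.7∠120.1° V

Step 1 — Convert each phasor to rectangular form:
  V1 = 212·(cos(-90.0°) + j·sin(-90.0°)) = 0 - j212 V
  V2 = 143·(cos(-116.3°) + j·sin(-116.3°)) = -63.36 - j128.2 V
  V3 = 229·(cos(0.0°) + j·sin(0.0°)) = 229 V
  V4 = 31.7·(cos(120.1°) + j·sin(120.1°)) = -15.9 + j27.43 V
Step 2 — Sum components: V_total = 149.7 - j312.8 V.
Step 3 — Convert to polar: |V_total| = 346.8 V, ∠V_total = -64.4°.

V_total = 346.8∠-64.4° V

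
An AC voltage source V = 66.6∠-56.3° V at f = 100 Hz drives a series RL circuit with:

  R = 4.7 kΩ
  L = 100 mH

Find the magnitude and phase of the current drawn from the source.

Step 1 — Angular frequency: ω = 2π·f = 2π·100 = 628.3 rad/s.
Step 2 — Component impedances:
  R: Z = R = 4700 Ω
  L: Z = jωL = j·628.3·0.1 = 0 + j62.83 Ω
Step 3 — Series combination: Z_total = R + L = 4700 + j62.83 Ω = 4700∠0.8° Ω.
Step 4 — Source phasor: V = 66.6∠-56.3° V = 36.95 - j55.41 V.
Step 5 — Ohm's law: I = V / Z_total = (36.95 - j55.41) / (4700 + j62.83) = 0.007703 - j0.01189 A.
Step 6 — Convert to polar: |I| = 0.01417 A, ∠I = -57.1°.

I = 0.01417∠-57.1° A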